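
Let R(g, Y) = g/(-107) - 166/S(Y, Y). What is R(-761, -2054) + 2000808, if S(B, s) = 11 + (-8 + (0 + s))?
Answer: 439092899829/219457 ≈ 2.0008e+6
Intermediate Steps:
S(B, s) = 3 + s (S(B, s) = 11 + (-8 + s) = 3 + s)
R(g, Y) = -166/(3 + Y) - g/107 (R(g, Y) = g/(-107) - 166/(3 + Y) = g*(-1/107) - 166/(3 + Y) = -g/107 - 166/(3 + Y) = -166/(3 + Y) - g/107)
R(-761, -2054) + 2000808 = (-17762 - 1*(-761)*(3 - 2054))/(107*(3 - 2054)) + 2000808 = (1/107)*(-17762 - 1*(-761)*(-2051))/(-2051) + 2000808 = (1/107)*(-1/2051)*(-17762 - 1560811) + 2000808 = (1/107)*(-1/2051)*(-1578573) + 2000808 = 1578573/219457 + 2000808 = 439092899829/219457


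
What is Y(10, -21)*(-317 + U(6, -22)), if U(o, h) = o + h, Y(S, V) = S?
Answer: -3330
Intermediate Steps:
U(o, h) = h + o
Y(10, -21)*(-317 + U(6, -22)) = 10*(-317 + (-22 + 6)) = 10*(-317 - 16) = 10*(-333) = -3330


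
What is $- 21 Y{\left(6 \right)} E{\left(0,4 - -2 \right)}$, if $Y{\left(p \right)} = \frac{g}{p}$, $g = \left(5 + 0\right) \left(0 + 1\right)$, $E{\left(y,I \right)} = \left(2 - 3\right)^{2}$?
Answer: $- \frac{35}{2} \approx -17.5$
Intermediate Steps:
$E{\left(y,I \right)} = 1$ ($E{\left(y,I \right)} = \left(-1\right)^{2} = 1$)
$g = 5$ ($g = 5 \cdot 1 = 5$)
$Y{\left(p \right)} = \frac{5}{p}$
$- 21 Y{\left(6 \right)} E{\left(0,4 - -2 \right)} = - 21 \cdot \frac{5}{6} \cdot 1 = - 21 \cdot 5 \cdot \frac{1}{6} \cdot 1 = \left(-21\right) \frac{5}{6} \cdot 1 = \left(- \frac{35}{2}\right) 1 = - \frac{35}{2}$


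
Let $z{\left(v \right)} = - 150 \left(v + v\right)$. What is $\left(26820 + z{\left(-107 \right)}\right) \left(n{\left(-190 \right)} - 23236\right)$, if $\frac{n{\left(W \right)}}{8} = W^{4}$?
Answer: $614279696534880$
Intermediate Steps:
$z{\left(v \right)} = - 300 v$ ($z{\left(v \right)} = - 150 \cdot 2 v = - 300 v$)
$n{\left(W \right)} = 8 W^{4}$
$\left(26820 + z{\left(-107 \right)}\right) \left(n{\left(-190 \right)} - 23236\right) = \left(26820 - -32100\right) \left(8 \left(-190\right)^{4} - 23236\right) = \left(26820 + 32100\right) \left(8 \cdot 1303210000 - 23236\right) = 58920 \left(10425680000 - 23236\right) = 58920 \cdot 10425656764 = 614279696534880$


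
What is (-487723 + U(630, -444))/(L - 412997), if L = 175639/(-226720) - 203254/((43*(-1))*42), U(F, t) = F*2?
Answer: 99592674898080/84529233624097 ≈ 1.1782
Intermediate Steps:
U(F, t) = 2*F
L = 22882271423/204728160 (L = 175639*(-1/226720) - 203254/((-43*42)) = -175639/226720 - 203254/(-1806) = -175639/226720 - 203254*(-1/1806) = -175639/226720 + 101627/903 = 22882271423/204728160 ≈ 111.77)
(-487723 + U(630, -444))/(L - 412997) = (-487723 + 2*630)/(22882271423/204728160 - 412997) = (-487723 + 1260)/(-84529233624097/204728160) = -486463*(-204728160/84529233624097) = 99592674898080/84529233624097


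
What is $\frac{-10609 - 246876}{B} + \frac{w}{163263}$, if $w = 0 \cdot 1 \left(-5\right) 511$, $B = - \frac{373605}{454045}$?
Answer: $\frac{23381955365}{74721} \approx 3.1292 \cdot 10^{5}$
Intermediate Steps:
$B = - \frac{74721}{90809}$ ($B = \left(-373605\right) \frac{1}{454045} = - \frac{74721}{90809} \approx -0.82284$)
$w = 0$ ($w = 0 \left(-5\right) 511 = 0 \cdot 511 = 0$)
$\frac{-10609 - 246876}{B} + \frac{w}{163263} = \frac{-10609 - 246876}{- \frac{74721}{90809}} + \frac{0}{163263} = \left(-10609 - 246876\right) \left(- \frac{90809}{74721}\right) + 0 \cdot \frac{1}{163263} = \left(-257485\right) \left(- \frac{90809}{74721}\right) + 0 = \frac{23381955365}{74721} + 0 = \frac{23381955365}{74721}$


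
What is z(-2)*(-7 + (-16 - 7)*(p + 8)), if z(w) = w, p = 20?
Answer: 1302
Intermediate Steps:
z(-2)*(-7 + (-16 - 7)*(p + 8)) = -2*(-7 + (-16 - 7)*(20 + 8)) = -2*(-7 - 23*28) = -2*(-7 - 644) = -2*(-651) = 1302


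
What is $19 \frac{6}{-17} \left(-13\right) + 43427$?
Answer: $\frac{739741}{17} \approx 43514.0$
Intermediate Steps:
$19 \frac{6}{-17} \left(-13\right) + 43427 = 19 \cdot 6 \left(- \frac{1}{17}\right) \left(-13\right) + 43427 = 19 \left(- \frac{6}{17}\right) \left(-13\right) + 43427 = \left(- \frac{114}{17}\right) \left(-13\right) + 43427 = \frac{1482}{17} + 43427 = \frac{739741}{17}$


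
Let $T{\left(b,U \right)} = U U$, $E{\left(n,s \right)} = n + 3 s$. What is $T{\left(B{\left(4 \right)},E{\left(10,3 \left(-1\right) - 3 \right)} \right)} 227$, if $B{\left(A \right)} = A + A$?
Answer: $14528$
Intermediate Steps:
$B{\left(A \right)} = 2 A$
$T{\left(b,U \right)} = U^{2}$
$T{\left(B{\left(4 \right)},E{\left(10,3 \left(-1\right) - 3 \right)} \right)} 227 = \left(10 + 3 \left(3 \left(-1\right) - 3\right)\right)^{2} \cdot 227 = \left(10 + 3 \left(-3 - 3\right)\right)^{2} \cdot 227 = \left(10 + 3 \left(-6\right)\right)^{2} \cdot 227 = \left(10 - 18\right)^{2} \cdot 227 = \left(-8\right)^{2} \cdot 227 = 64 \cdot 227 = 14528$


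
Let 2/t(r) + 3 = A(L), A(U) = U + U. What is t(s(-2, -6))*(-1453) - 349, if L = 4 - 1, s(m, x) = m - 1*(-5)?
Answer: -3953/3 ≈ -1317.7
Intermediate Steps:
s(m, x) = 5 + m (s(m, x) = m + 5 = 5 + m)
L = 3
A(U) = 2*U
t(r) = 2/3 (t(r) = 2/(-3 + 2*3) = 2/(-3 + 6) = 2/3)
t(s(-2, -6))*(-1453) - 349 = (2/3)*(-1453) - 349 = -2906/3 - 349 = -3953/3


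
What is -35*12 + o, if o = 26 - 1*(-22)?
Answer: -372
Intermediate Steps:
o = 48 (o = 26 + 22 = 48)
-35*12 + o = -35*12 + 48 = -420 + 48 = -372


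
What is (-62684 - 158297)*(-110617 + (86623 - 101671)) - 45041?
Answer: 27769532324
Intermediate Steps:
(-62684 - 158297)*(-110617 + (86623 - 101671)) - 45041 = -220981*(-110617 - 15048) - 45041 = -220981*(-125665) - 45041 = 27769577365 - 45041 = 27769532324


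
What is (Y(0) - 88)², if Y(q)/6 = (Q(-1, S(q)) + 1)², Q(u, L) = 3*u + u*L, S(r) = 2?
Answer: 64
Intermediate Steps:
Q(u, L) = 3*u + L*u
Y(q) = 96 (Y(q) = 6*(-(3 + 2) + 1)² = 6*(-1*5 + 1)² = 6*(-5 + 1)² = 6*(-4)² = 6*16 = 96)
(Y(0) - 88)² = (96 - 88)² = 8² = 64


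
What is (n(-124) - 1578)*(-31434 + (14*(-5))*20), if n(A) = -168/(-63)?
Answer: 155173484/3 ≈ 5.1724e+7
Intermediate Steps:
n(A) = 8/3 (n(A) = -168*(-1/63) = 8/3)
(n(-124) - 1578)*(-31434 + (14*(-5))*20) = (8/3 - 1578)*(-31434 + (14*(-5))*20) = -4726*(-31434 - 70*20)/3 = -4726*(-31434 - 1400)/3 = -4726/3*(-32834) = 155173484/3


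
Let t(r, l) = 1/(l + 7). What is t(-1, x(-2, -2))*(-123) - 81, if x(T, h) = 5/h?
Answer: -325/3 ≈ -108.33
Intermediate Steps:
t(r, l) = 1/(7 + l)
t(-1, x(-2, -2))*(-123) - 81 = -123/(7 + 5/(-2)) - 81 = -123/(7 + 5*(-1/2)) - 81 = -123/(7 - 5/2) - 81 = -123/(9/2) - 81 = (2/9)*(-123) - 81 = -82/3 - 81 = -325/3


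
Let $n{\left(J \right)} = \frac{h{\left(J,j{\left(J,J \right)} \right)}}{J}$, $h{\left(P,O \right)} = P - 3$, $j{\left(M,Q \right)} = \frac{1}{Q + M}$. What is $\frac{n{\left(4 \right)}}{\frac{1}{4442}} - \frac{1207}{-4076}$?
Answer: $\frac{4527605}{4076} \approx 1110.8$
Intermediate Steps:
$j{\left(M,Q \right)} = \frac{1}{M + Q}$
$h{\left(P,O \right)} = -3 + P$
$n{\left(J \right)} = \frac{-3 + J}{J}$
$\frac{n{\left(4 \right)}}{\frac{1}{4442}} - \frac{1207}{-4076} = \frac{\frac{1}{4} \left(-3 + 4\right)}{\frac{1}{4442}} - \frac{1207}{-4076} = \frac{1}{4} \cdot 1 \frac{1}{\frac{1}{4442}} - - \frac{1207}{4076} = \frac{1}{4} \cdot 4442 + \frac{1207}{4076} = \frac{2221}{2} + \frac{1207}{4076} = \frac{4527605}{4076}$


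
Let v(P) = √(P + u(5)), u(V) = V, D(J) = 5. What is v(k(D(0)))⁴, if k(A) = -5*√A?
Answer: 150 - 50*√5 ≈ 38.197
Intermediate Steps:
v(P) = √(5 + P) (v(P) = √(P + 5) = √(5 + P))
v(k(D(0)))⁴ = (√(5 - 5*√5))⁴ = (5 - 5*√5)²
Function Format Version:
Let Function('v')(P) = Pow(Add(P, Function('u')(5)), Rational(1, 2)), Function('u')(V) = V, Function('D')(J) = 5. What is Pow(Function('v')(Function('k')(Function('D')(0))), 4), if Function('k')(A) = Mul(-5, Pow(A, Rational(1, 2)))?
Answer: Add(150, Mul(-50, Pow(5, Rational(1, 2)))) ≈ 38.197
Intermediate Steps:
Function('v')(P) = Pow(Add(5, P), Rational(1, 2)) (Function('v')(P) = Pow(Add(P, 5), Rational(1, 2)) = Pow(Add(5, P), Rational(1, 2)))
Pow(Function('v')(Function('k')(Function('D')(0))), 4) = Pow(Pow(Add(5, Mul(-5, Pow(5, Rational(1, 2)))), Rational(1, 2)), 4) = Pow(Add(5, Mul(-5, Pow(5, Rational(1, 2)))), 2)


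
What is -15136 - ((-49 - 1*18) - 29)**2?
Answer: -24352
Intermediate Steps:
-15136 - ((-49 - 1*18) - 29)**2 = -15136 - ((-49 - 18) - 29)**2 = -15136 - (-67 - 29)**2 = -15136 - 1*(-96)**2 = -15136 - 1*9216 = -15136 - 9216 = -24352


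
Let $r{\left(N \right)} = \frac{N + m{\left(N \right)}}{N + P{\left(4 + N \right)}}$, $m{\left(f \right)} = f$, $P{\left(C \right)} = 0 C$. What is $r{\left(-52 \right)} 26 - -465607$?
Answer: $465659$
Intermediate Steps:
$P{\left(C \right)} = 0$
$r{\left(N \right)} = 2$ ($r{\left(N \right)} = \frac{N + N}{N + 0} = \frac{2 N}{N} = 2$)
$r{\left(-52 \right)} 26 - -465607 = 2 \cdot 26 - -465607 = 52 + 465607 = 465659$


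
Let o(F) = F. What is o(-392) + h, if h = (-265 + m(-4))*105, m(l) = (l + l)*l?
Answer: -24857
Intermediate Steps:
m(l) = 2*l² (m(l) = (2*l)*l = 2*l²)
h = -24465 (h = (-265 + 2*(-4)²)*105 = (-265 + 2*16)*105 = (-265 + 32)*105 = -233*105 = -24465)
o(-392) + h = -392 - 24465 = -24857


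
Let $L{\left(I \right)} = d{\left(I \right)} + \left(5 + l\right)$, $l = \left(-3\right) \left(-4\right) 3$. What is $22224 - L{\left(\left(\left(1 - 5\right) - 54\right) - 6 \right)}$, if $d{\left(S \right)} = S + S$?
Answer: $22311$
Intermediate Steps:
$d{\left(S \right)} = 2 S$
$l = 36$ ($l = 12 \cdot 3 = 36$)
$L{\left(I \right)} = 41 + 2 I$ ($L{\left(I \right)} = 2 I + \left(5 + 36\right) = 2 I + 41 = 41 + 2 I$)
$22224 - L{\left(\left(\left(1 - 5\right) - 54\right) - 6 \right)} = 22224 - \left(41 + 2 \left(\left(\left(1 - 5\right) - 54\right) - 6\right)\right) = 22224 - \left(41 + 2 \left(\left(-4 - 54\right) - 6\right)\right) = 22224 - \left(41 + 2 \left(-58 - 6\right)\right) = 22224 - \left(41 + 2 \left(-64\right)\right) = 22224 - \left(41 - 128\right) = 22224 - -87 = 22224 + 87 = 22311$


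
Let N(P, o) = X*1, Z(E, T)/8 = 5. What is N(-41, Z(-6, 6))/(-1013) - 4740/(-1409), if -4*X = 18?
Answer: 9615921/2854634 ≈ 3.3685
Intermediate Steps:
X = -9/2 (X = -1/4*18 = -9/2 ≈ -4.5000)
Z(E, T) = 40 (Z(E, T) = 8*5 = 40)
N(P, o) = -9/2 (N(P, o) = -9/2*1 = -9/2)
N(-41, Z(-6, 6))/(-1013) - 4740/(-1409) = -9/2/(-1013) - 4740/(-1409) = -9/2*(-1/1013) - 4740*(-1/1409) = 9/2026 + 4740/1409 = 9615921/2854634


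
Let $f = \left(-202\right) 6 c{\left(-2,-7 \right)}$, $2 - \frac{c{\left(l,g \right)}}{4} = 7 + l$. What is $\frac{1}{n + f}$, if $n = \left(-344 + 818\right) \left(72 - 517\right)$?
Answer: $- \frac{1}{196386} \approx -5.092 \cdot 10^{-6}$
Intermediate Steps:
$n = -210930$ ($n = 474 \left(-445\right) = -210930$)
$c{\left(l,g \right)} = -20 - 4 l$ ($c{\left(l,g \right)} = 8 - 4 \left(7 + l\right) = 8 - \left(28 + 4 l\right) = -20 - 4 l$)
$f = 14544$ ($f = \left(-202\right) 6 \left(-20 - -8\right) = - 1212 \left(-20 + 8\right) = \left(-1212\right) \left(-12\right) = 14544$)
$\frac{1}{n + f} = \frac{1}{-210930 + 14544} = \frac{1}{-196386} = - \frac{1}{196386}$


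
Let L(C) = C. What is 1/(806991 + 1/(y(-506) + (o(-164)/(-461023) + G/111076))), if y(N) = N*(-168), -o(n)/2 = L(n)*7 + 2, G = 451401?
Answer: 4353347733963015/3513112441229756028613 ≈ 1.2392e-6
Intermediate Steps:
o(n) = -4 - 14*n (o(n) = -2*(n*7 + 2) = -2*(7*n + 2) = -2*(2 + 7*n) = -4 - 14*n)
y(N) = -168*N
1/(806991 + 1/(y(-506) + (o(-164)/(-461023) + G/111076))) = 1/(806991 + 1/(-168*(-506) + ((-4 - 14*(-164))/(-461023) + 451401/111076))) = 1/(806991 + 1/(85008 + ((-4 + 2296)*(-1/461023) + 451401*(1/111076)))) = 1/(806991 + 1/(85008 + (2292*(-1/461023) + 451401/111076))) = 1/(806991 + 1/(85008 + (-2292/461023 + 451401/111076))) = 1/(806991 + 1/(85008 + 207851657031/51208590748)) = 1/(806991 + 1/(4353347733963015/51208590748)) = 1/(806991 + 51208590748/4353347733963015) = 1/(3513112441229756028613/4353347733963015) = 4353347733963015/3513112441229756028613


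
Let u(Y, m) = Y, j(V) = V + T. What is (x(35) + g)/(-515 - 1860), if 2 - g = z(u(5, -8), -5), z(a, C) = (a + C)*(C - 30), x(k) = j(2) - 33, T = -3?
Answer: 32/2375 ≈ 0.013474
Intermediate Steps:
j(V) = -3 + V (j(V) = V - 3 = -3 + V)
x(k) = -34 (x(k) = (-3 + 2) - 33 = -1 - 33 = -34)
z(a, C) = (-30 + C)*(C + a) (z(a, C) = (C + a)*(-30 + C) = (-30 + C)*(C + a))
g = 2 (g = 2 - ((-5)² - 30*(-5) - 30*5 - 5*5) = 2 - (25 + 150 - 150 - 25) = 2 - 1*0 = 2 + 0 = 2)
(x(35) + g)/(-515 - 1860) = (-34 + 2)/(-515 - 1860) = -32/(-2375) = -32*(-1/2375) = 32/2375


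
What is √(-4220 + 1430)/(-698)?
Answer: -3*I*√310/698 ≈ -0.075674*I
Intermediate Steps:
√(-4220 + 1430)/(-698) = √(-2790)*(-1/698) = (3*I*√310)*(-1/698) = -3*I*√310/698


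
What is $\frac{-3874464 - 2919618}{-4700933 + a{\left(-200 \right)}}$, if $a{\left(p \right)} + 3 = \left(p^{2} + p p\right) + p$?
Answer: $\frac{3397041}{2310568} \approx 1.4702$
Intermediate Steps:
$a{\left(p \right)} = -3 + p + 2 p^{2}$ ($a{\left(p \right)} = -3 + \left(\left(p^{2} + p p\right) + p\right) = -3 + \left(\left(p^{2} + p^{2}\right) + p\right) = -3 + \left(2 p^{2} + p\right) = -3 + \left(p + 2 p^{2}\right) = -3 + p + 2 p^{2}$)
$\frac{-3874464 - 2919618}{-4700933 + a{\left(-200 \right)}} = \frac{-3874464 - 2919618}{-4700933 - \left(203 - 80000\right)} = - \frac{6794082}{-4700933 - -79797} = - \frac{6794082}{-4700933 + 79797} = - \frac{6794082}{-4621136} = \left(-6794082\right) \left(- \frac{1}{4621136}\right) = \frac{3397041}{2310568}$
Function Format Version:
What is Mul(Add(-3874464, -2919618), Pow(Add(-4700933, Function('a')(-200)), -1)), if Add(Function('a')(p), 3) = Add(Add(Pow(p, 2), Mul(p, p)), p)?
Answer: Rational(3397041, 2310568) ≈ 1.4702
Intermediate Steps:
Function('a')(p) = Add(-3, p, Mul(2, Pow(p, 2))) (Function('a')(p) = Add(-3, Add(Add(Pow(p, 2), Mul(p, p)), p)) = Add(-3, Add(Add(Pow(p, 2), Pow(p, 2)), p)) = Add(-3, Add(Mul(2, Pow(p, 2)), p)) = Add(-3, Add(p, Mul(2, Pow(p, 2)))) = Add(-3, p, Mul(2, Pow(p, 2))))
Mul(Add(-3874464, -2919618), Pow(Add(-4700933, Function('a')(-200)), -1)) = Mul(Add(-3874464, -2919618), Pow(Add(-4700933, Add(-3, -200, Mul(2, Pow(-200, 2)))), -1)) = Mul(-6794082, Pow(Add(-4700933, Add(-3, -200, Mul(2, 40000))), -1)) = Mul(-6794082, Pow(Add(-4700933, Add(-3, -200, 80000)), -1)) = Mul(-6794082, Pow(Add(-4700933, 79797), -1)) = Mul(-6794082, Pow(-4621136, -1)) = Mul(-6794082, Rational(-1, 4621136)) = Rational(3397041, 2310568)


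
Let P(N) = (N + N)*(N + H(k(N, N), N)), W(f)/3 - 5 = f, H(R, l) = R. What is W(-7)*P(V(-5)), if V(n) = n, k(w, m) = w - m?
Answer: -300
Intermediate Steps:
W(f) = 15 + 3*f
P(N) = 2*N² (P(N) = (N + N)*(N + (N - N)) = (2*N)*(N + 0) = (2*N)*N = 2*N²)
W(-7)*P(V(-5)) = (15 + 3*(-7))*(2*(-5)²) = (15 - 21)*(2*25) = -6*50 = -300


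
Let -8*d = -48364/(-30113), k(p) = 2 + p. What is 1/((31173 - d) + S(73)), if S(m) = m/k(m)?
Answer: 4516950/140812185673 ≈ 3.2078e-5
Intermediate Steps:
d = -12091/60226 (d = -(-12091)/(2*(-30113)) = -(-12091)*(-1)/(2*30113) = -⅛*48364/30113 = -12091/60226 ≈ -0.20076)
S(m) = m/(2 + m)
1/((31173 - d) + S(73)) = 1/((31173 - 1*(-12091/60226)) + 73/(2 + 73)) = 1/((31173 + 12091/60226) + 73/75) = 1/(1877437189/60226 + 73*(1/75)) = 1/(1877437189/60226 + 73/75) = 1/(140812185673/4516950) = 4516950/140812185673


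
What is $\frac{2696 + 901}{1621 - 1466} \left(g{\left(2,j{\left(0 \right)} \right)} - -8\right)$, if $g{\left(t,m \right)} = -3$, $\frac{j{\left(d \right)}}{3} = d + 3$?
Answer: $\frac{3597}{31} \approx 116.03$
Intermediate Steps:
$j{\left(d \right)} = 9 + 3 d$ ($j{\left(d \right)} = 3 \left(d + 3\right) = 3 \left(3 + d\right) = 9 + 3 d$)
$\frac{2696 + 901}{1621 - 1466} \left(g{\left(2,j{\left(0 \right)} \right)} - -8\right) = \frac{2696 + 901}{1621 - 1466} \left(-3 - -8\right) = \frac{3597}{155} \left(-3 + 8\right) = 3597 \cdot \frac{1}{155} \cdot 5 = \frac{3597}{155} \cdot 5 = \frac{3597}{31}$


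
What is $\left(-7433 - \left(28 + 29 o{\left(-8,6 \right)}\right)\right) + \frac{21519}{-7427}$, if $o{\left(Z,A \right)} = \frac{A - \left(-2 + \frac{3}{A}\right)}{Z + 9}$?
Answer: $- \frac{114099477}{14854} \approx -7681.4$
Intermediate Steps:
$o{\left(Z,A \right)} = \frac{2 + A - \frac{3}{A}}{9 + Z}$ ($o{\left(Z,A \right)} = \frac{A - \left(-2 + \frac{3}{A}\right)}{9 + Z} = \frac{A + \left(2 - \frac{3}{A}\right)}{9 + Z} = \frac{2 + A - \frac{3}{A}}{9 + Z}$)
$\left(-7433 - \left(28 + 29 o{\left(-8,6 \right)}\right)\right) + \frac{21519}{-7427} = \left(-7433 - \left(28 + 29 \frac{-3 + 6^{2} + 2 \cdot 6}{6 \left(9 - 8\right)}\right)\right) + \frac{21519}{-7427} = \left(-7433 - \left(28 + 29 \frac{-3 + 36 + 12}{6 \cdot 1}\right)\right) + 21519 \left(- \frac{1}{7427}\right) = \left(-7433 - \left(28 + 29 \cdot \frac{1}{6} \cdot 1 \cdot 45\right)\right) - \frac{21519}{7427} = \left(-7433 - \frac{491}{2}\right) - \frac{21519}{7427} = - \frac{15357}{2} - \frac{21519}{7427} = - \frac{114099477}{14854}$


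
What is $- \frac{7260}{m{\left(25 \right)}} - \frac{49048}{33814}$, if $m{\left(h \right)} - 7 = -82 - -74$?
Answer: $\frac{122720296}{16907} \approx 7258.5$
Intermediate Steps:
$m{\left(h \right)} = -1$ ($m{\left(h \right)} = 7 - 8 = -1$)
$- \frac{7260}{m{\left(25 \right)}} - \frac{49048}{33814} = - \frac{7260}{-1} - \frac{49048}{33814} = \left(-7260\right) \left(-1\right) - \frac{24524}{16907} = 7260 - \frac{24524}{16907} = \frac{122720296}{16907}$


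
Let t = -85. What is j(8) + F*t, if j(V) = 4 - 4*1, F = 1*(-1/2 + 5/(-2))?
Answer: 255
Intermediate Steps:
F = -3 (F = 1*(-1*½ + 5*(-½)) = 1*(-½ - 5/2) = 1*(-3) = -3)
j(V) = 0 (j(V) = 4 - 4 = 0)
j(8) + F*t = 0 - 3*(-85) = 0 + 255 = 255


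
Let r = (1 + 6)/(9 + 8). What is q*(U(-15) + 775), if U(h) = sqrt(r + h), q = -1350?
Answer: -1046250 - 2700*I*sqrt(1054)/17 ≈ -1.0463e+6 - 5156.3*I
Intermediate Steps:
r = 7/17 ≈ 0.41176
U(h) = sqrt(7/17 + h)
q*(U(-15) + 775) = -1350*(sqrt(119 + 289*(-15))/17 + 775) = -1350*(sqrt(119 - 4335)/17 + 775) = -1350*(sqrt(-4216)/17 + 775) = -1350*((2*I*sqrt(1054))/17 + 775) = -1350*(2*I*sqrt(1054)/17 + 775) = -1350*(775 + 2*I*sqrt(1054)/17) = -1046250 - 2700*I*sqrt(1054)/17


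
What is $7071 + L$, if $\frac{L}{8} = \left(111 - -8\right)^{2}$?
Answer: $120359$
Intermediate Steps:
$L = 113288$ ($L = 8 \left(111 - -8\right)^{2} = 8 \left(111 + \left(-28 + 36\right)\right)^{2} = 8 \left(111 + 8\right)^{2} = 8 \cdot 119^{2} = 8 \cdot 14161 = 113288$)
$7071 + L = 7071 + 113288 = 120359$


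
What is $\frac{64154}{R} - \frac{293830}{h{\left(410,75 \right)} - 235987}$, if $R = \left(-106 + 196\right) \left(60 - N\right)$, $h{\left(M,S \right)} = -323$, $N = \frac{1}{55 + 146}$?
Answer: $\frac{6233524476}{474943715} \approx 13.125$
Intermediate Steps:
$N = \frac{1}{201} \approx 0.0049751$
$R = \frac{361770}{67}$ ($R = \left(-106 + 196\right) \left(60 - \frac{1}{201}\right) = 90 \left(60 - \frac{1}{201}\right) = 90 \cdot \frac{12059}{201} = \frac{361770}{67} \approx 5399.6$)
$\frac{64154}{R} - \frac{293830}{h{\left(410,75 \right)} - 235987} = \frac{64154}{\frac{361770}{67}} - \frac{293830}{-323 - 235987} = 64154 \cdot \frac{67}{361770} - \frac{293830}{-323 - 235987} = \frac{2149159}{180885} - \frac{293830}{-236310} = \frac{2149159}{180885} - - \frac{29383}{23631} = \frac{2149159}{180885} + \frac{29383}{23631} = \frac{6233524476}{474943715}$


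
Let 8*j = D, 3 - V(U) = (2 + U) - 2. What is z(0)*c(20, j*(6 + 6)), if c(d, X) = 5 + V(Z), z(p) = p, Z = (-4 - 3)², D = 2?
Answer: 0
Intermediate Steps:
Z = 49 (Z = (-7)² = 49)
V(U) = 3 - U (V(U) = 3 - ((2 + U) - 2) = 3 - U)
j = ¼ (j = (⅛)*2 = ¼ ≈ 0.25000)
c(d, X) = -41 (c(d, X) = 5 + (3 - 1*49) = 5 + (3 - 49) = 5 - 46 = -41)
z(0)*c(20, j*(6 + 6)) = 0*(-41) = 0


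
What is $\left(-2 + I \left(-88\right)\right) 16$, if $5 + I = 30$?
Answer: $-35232$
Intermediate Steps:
$I = 25$ ($I = -5 + 30 = 25$)
$\left(-2 + I \left(-88\right)\right) 16 = \left(-2 + 25 \left(-88\right)\right) 16 = \left(-2 - 2200\right) 16 = \left(-2202\right) 16 = -35232$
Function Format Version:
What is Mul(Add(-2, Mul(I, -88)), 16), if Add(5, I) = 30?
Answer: -35232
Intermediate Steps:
I = 25 (I = Add(-5, 30) = 25)
Mul(Add(-2, Mul(I, -88)), 16) = Mul(Add(-2, Mul(25, -88)), 16) = Mul(Add(-2, -2200), 16) = Mul(-2202, 16) = -35232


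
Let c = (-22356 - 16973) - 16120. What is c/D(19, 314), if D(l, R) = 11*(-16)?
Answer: 55449/176 ≈ 315.05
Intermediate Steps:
D(l, R) = -176
c = -55449 (c = -39329 - 16120 = -55449)
c/D(19, 314) = -55449/(-176) = -55449*(-1/176) = 55449/176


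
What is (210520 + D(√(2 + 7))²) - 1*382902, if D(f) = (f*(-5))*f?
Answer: -170357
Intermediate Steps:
D(f) = -5*f² (D(f) = (-5*f)*f = -5*f²)
(210520 + D(√(2 + 7))²) - 1*382902 = (210520 + (-5*(√(2 + 7))²)²) - 1*382902 = (210520 + (-5*(√9)²)²) - 382902 = (210520 + (-5*3²)²) - 382902 = (210520 + (-5*9)²) - 382902 = (210520 + (-45)²) - 382902 = (210520 + 2025) - 382902 = 212545 - 382902 = -170357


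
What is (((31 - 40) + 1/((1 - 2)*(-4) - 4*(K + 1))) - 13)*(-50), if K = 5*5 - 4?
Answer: 46225/42 ≈ 1100.6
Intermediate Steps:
K = 21 (K = 25 - 4 = 21)
(((31 - 40) + 1/((1 - 2)*(-4) - 4*(K + 1))) - 13)*(-50) = (((31 - 40) + 1/((1 - 2)*(-4) - 4*(21 + 1))) - 13)*(-50) = ((-9 + 1/(-1*(-4) - 4*22)) - 13)*(-50) = ((-9 + 1/(4 - 88)) - 13)*(-50) = ((-9 + 1/(-84)) - 13)*(-50) = ((-9 - 1/84) - 13)*(-50) = (-757/84 - 13)*(-50) = -1849/84*(-50) = 46225/42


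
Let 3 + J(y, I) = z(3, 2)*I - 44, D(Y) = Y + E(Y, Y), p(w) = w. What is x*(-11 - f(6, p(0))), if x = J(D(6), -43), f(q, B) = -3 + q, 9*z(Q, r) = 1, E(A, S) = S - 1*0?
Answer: 6524/9 ≈ 724.89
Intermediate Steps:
E(A, S) = S (E(A, S) = S + 0 = S)
z(Q, r) = 1/9 (z(Q, r) = (1/9)*1 = 1/9)
D(Y) = 2*Y (D(Y) = Y + Y = 2*Y)
J(y, I) = -47 + I/9 (J(y, I) = -3 + (I/9 - 44) = -3 + (-44 + I/9) = -47 + I/9)
x = -466/9 (x = -47 + (1/9)*(-43) = -47 - 43/9 = -466/9 ≈ -51.778)
x*(-11 - f(6, p(0))) = -466*(-11 - (-3 + 6))/9 = -466*(-11 - 1*3)/9 = -466*(-11 - 3)/9 = -466/9*(-14) = 6524/9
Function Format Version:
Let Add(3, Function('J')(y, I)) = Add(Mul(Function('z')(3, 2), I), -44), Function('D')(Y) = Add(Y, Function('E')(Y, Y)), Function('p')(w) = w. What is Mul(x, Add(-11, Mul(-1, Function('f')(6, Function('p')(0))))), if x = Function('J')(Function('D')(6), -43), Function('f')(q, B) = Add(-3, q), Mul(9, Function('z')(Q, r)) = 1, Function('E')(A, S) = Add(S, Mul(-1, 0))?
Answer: Rational(6524, 9) ≈ 724.89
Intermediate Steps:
Function('E')(A, S) = S (Function('E')(A, S) = Add(S, 0) = S)
Function('z')(Q, r) = Rational(1, 9) (Function('z')(Q, r) = Mul(Rational(1, 9), 1) = Rational(1, 9))
Function('D')(Y) = Mul(2, Y) (Function('D')(Y) = Add(Y, Y) = Mul(2, Y))
Function('J')(y, I) = Add(-47, Mul(Rational(1, 9), I)) (Function('J')(y, I) = Add(-3, Add(Mul(Rational(1, 9), I), -44)) = Add(-3, Add(-44, Mul(Rational(1, 9), I))) = Add(-47, Mul(Rational(1, 9), I)))
x = Rational(-466, 9) (x = Add(-47, Mul(Rational(1, 9), -43)) = Add(-47, Rational(-43, 9)) = Rational(-466, 9) ≈ -51.778)
Mul(x, Add(-11, Mul(-1, Function('f')(6, Function('p')(0))))) = Mul(Rational(-466, 9), Add(-11, Mul(-1, Add(-3, 6)))) = Mul(Rational(-466, 9), Add(-11, Mul(-1, 3))) = Mul(Rational(-466, 9), Add(-11, -3)) = Mul(Rational(-466, 9), -14) = Rational(6524, 9)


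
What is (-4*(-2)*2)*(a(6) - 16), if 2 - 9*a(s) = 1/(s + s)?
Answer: -6820/27 ≈ -252.59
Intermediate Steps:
a(s) = 2/9 - 1/(18*s) (a(s) = 2/9 - 1/(9*(s + s)) = 2/9 - 1/(2*s)/9 = 2/9 - 1/(18*s))
(-4*(-2)*2)*(a(6) - 16) = (-4*(-2)*2)*((1/18)*(-1 + 4*6)/6 - 16) = (8*2)*((1/18)*(1/6)*(-1 + 24) - 16) = 16*((1/18)*(1/6)*23 - 16) = 16*(23/108 - 16) = 16*(-1705/108) = -6820/27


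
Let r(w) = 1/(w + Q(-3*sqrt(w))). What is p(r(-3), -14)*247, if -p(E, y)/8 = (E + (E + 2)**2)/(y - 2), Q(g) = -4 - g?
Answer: 2223*(6*I + 17*sqrt(3))/(4*(11*I + 21*sqrt(3))) ≈ 437.6 - 40.663*I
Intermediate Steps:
r(w) = 1/(-4 + w + 3*sqrt(w)) (r(w) = 1/(w + (-4 - (-3)*sqrt(w))) = 1/(w + (-4 + 3*sqrt(w))) = 1/(-4 + w + 3*sqrt(w)))
p(E, y) = -8*(E + (2 + E)**2)/(-2 + y) (p(E, y) = -8*(E + (E + 2)**2)/(y - 2) = -8*(E + (2 + E)**2)/(-2 + y))
p(r(-3), -14)*247 = (8*(-1/(-4 - 3 + 3*sqrt(-3)) - (2 + 1/(-4 - 3 + 3*sqrt(-3)))**2)/(-2 - 14))*247 = (8*(-1/(-4 - 3 + 3*(I*sqrt(3))) - (2 + 1/(-4 - 3 + 3*(I*sqrt(3))))**2)/(-16))*247 = (8*(-1/16)*(-1/(-4 - 3 + 3*I*sqrt(3)) - (2 + 1/(-4 - 3 + 3*I*sqrt(3)))**2))*247 = (8*(-1/16)*(-1/(-7 + 3*I*sqrt(3)) - (2 + 1/(-7 + 3*I*sqrt(3)))**2))*247 = (1/(2*(-7 + 3*I*sqrt(3))) + (2 + 1/(-7 + 3*I*sqrt(3)))**2/2)*247 = 247/(2*(-7 + 3*I*sqrt(3))) + 247*(2 + 1/(-7 + 3*I*sqrt(3)))**2/2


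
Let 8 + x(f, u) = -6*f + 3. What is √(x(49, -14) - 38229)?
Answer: 8*I*√602 ≈ 196.29*I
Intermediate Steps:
x(f, u) = -5 - 6*f (x(f, u) = -8 + (-6*f + 3) = -8 + (3 - 6*f) = -5 - 6*f)
√(x(49, -14) - 38229) = √((-5 - 6*49) - 38229) = √((-5 - 294) - 38229) = √(-299 - 38229) = √(-38528) = 8*I*√602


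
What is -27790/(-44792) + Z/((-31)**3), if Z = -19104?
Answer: 841799129/667199236 ≈ 1.2617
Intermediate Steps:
-27790/(-44792) + Z/((-31)**3) = -27790/(-44792) - 19104/((-31)**3) = -27790*(-1/44792) - 19104/(-29791) = 13895/22396 - 19104*(-1/29791) = 13895/22396 + 19104/29791 = 841799129/667199236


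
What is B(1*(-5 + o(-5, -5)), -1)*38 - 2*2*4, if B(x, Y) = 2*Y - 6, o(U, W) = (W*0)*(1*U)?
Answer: -320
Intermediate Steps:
o(U, W) = 0 (o(U, W) = 0*U = 0)
B(x, Y) = -6 + 2*Y
B(1*(-5 + o(-5, -5)), -1)*38 - 2*2*4 = (-6 + 2*(-1))*38 - 2*2*4 = (-6 - 2)*38 - 4*4 = -8*38 - 16 = -304 - 16 = -320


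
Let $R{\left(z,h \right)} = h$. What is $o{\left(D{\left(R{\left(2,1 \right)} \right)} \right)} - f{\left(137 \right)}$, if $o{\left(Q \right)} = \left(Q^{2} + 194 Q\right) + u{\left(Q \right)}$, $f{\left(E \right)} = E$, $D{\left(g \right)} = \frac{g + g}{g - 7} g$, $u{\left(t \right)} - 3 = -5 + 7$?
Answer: $- \frac{1769}{9} \approx -196.56$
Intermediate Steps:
$u{\left(t \right)} = 5$ ($u{\left(t \right)} = 3 + \left(-5 + 7\right) = 3 + 2 = 5$)
$D{\left(g \right)} = \frac{2 g^{2}}{-7 + g}$ ($D{\left(g \right)} = \frac{2 g}{-7 + g} g = \frac{2 g^{2}}{-7 + g}$)
$o{\left(Q \right)} = 5 + Q^{2} + 194 Q$ ($o{\left(Q \right)} = \left(Q^{2} + 194 Q\right) + 5 = 5 + Q^{2} + 194 Q$)
$o{\left(D{\left(R{\left(2,1 \right)} \right)} \right)} - f{\left(137 \right)} = \left(5 + \left(\frac{2 \cdot 1^{2}}{-7 + 1}\right)^{2} + 194 \frac{2 \cdot 1^{2}}{-7 + 1}\right) - 137 = \left(5 + \left(2 \cdot 1 \frac{1}{-6}\right)^{2} + 194 \cdot 2 \cdot 1 \frac{1}{-6}\right) - 137 = \left(5 + \left(2 \cdot 1 \left(- \frac{1}{6}\right)\right)^{2} + 194 \cdot 2 \cdot 1 \left(- \frac{1}{6}\right)\right) - 137 = \left(5 + \left(- \frac{1}{3}\right)^{2} + 194 \left(- \frac{1}{3}\right)\right) - 137 = \left(5 + \frac{1}{9} - \frac{194}{3}\right) - 137 = - \frac{536}{9} - 137 = - \frac{1769}{9}$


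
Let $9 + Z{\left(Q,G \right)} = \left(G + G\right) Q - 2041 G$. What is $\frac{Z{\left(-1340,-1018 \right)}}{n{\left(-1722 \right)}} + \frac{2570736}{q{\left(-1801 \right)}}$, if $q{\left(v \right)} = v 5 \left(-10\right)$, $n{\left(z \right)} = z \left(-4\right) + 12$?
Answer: $\frac{9010311737}{12426900} \approx 725.07$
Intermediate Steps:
$n{\left(z \right)} = 12 - 4 z$ ($n{\left(z \right)} = - 4 z + 12 = 12 - 4 z$)
$Z{\left(Q,G \right)} = -9 - 2041 G + 2 G Q$ ($Z{\left(Q,G \right)} = -9 - \left(2041 G - \left(G + G\right) Q\right) = -9 - \left(2041 G - 2 G Q\right) = -9 + \left(2 G Q - 2041 G\right) = -9 + \left(- 2041 G + 2 G Q\right) = -9 - 2041 G + 2 G Q$)
$q{\left(v \right)} = - 50 v$ ($q{\left(v \right)} = 5 v \left(-10\right) = - 50 v$)
$\frac{Z{\left(-1340,-1018 \right)}}{n{\left(-1722 \right)}} + \frac{2570736}{q{\left(-1801 \right)}} = \frac{-9 - -2077738 + 2 \left(-1018\right) \left(-1340\right)}{12 - -6888} + \frac{2570736}{\left(-50\right) \left(-1801\right)} = \frac{-9 + 2077738 + 2728240}{12 + 6888} + \frac{2570736}{90050} = \frac{4805969}{6900} + 2570736 \cdot \frac{1}{90050} = 4805969 \cdot \frac{1}{6900} + \frac{1285368}{45025} = \frac{4805969}{6900} + \frac{1285368}{45025} = \frac{9010311737}{12426900}$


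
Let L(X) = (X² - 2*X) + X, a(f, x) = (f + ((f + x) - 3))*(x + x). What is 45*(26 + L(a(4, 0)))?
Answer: 1170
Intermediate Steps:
a(f, x) = 2*x*(-3 + x + 2*f) (a(f, x) = (f + (-3 + f + x))*(2*x) = (-3 + x + 2*f)*(2*x) = 2*x*(-3 + x + 2*f))
L(X) = X² - X
45*(26 + L(a(4, 0))) = 45*(26 + (2*0*(-3 + 0 + 2*4))*(-1 + 2*0*(-3 + 0 + 2*4))) = 45*(26 + (2*0*(-3 + 0 + 8))*(-1 + 2*0*(-3 + 0 + 8))) = 45*(26 + (2*0*5)*(-1 + 2*0*5)) = 45*(26 + 0*(-1 + 0)) = 45*(26 + 0*(-1)) = 45*(26 + 0) = 45*26 = 1170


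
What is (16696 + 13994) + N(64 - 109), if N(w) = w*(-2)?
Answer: 30780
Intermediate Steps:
N(w) = -2*w
(16696 + 13994) + N(64 - 109) = (16696 + 13994) - 2*(64 - 109) = 30690 - 2*(-45) = 30690 + 90 = 30780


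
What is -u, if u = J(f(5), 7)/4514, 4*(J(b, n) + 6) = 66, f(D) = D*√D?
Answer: -21/9028 ≈ -0.0023261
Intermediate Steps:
f(D) = D^(3/2)
J(b, n) = 21/2 (J(b, n) = -6 + (¼)*66 = -6 + 33/2 = 21/2)
u = 21/9028 (u = (21/2)/4514 = (21/2)*(1/4514) = 21/9028 ≈ 0.0023261)
-u = -1*21/9028 = -21/9028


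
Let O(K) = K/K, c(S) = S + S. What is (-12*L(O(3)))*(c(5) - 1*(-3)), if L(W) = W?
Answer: -156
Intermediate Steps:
c(S) = 2*S
O(K) = 1
(-12*L(O(3)))*(c(5) - 1*(-3)) = (-12*1)*(2*5 - 1*(-3)) = -12*(10 + 3) = -12*13 = -156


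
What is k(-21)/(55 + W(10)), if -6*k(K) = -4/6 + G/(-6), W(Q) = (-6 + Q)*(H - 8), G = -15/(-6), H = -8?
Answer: -13/648 ≈ -0.020062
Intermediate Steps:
G = 5/2 (G = -15*(-⅙) = 5/2 ≈ 2.5000)
W(Q) = 96 - 16*Q (W(Q) = (-6 + Q)*(-8 - 8) = (-6 + Q)*(-16) = 96 - 16*Q)
k(K) = 13/72 (k(K) = -(-4/6 + (5/2)/(-6))/6 = -(-4*⅙ + (5/2)*(-⅙))/6 = -(-⅔ - 5/12)/6 = -⅙*(-13/12) = 13/72)
k(-21)/(55 + W(10)) = 13/(72*(55 + (96 - 16*10))) = 13/(72*(55 + (96 - 160))) = 13/(72*(55 - 64)) = (13/72)/(-9) = (13/72)*(-⅑) = -13/648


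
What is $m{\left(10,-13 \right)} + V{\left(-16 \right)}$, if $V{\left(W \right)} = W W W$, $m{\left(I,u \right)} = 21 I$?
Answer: $-3886$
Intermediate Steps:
$V{\left(W \right)} = W^{3}$ ($V{\left(W \right)} = W^{2} W = W^{3}$)
$m{\left(10,-13 \right)} + V{\left(-16 \right)} = 21 \cdot 10 + \left(-16\right)^{3} = 210 - 4096 = -3886$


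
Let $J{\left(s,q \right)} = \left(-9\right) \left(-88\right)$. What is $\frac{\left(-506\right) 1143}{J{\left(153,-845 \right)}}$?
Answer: $- \frac{2921}{4} \approx -730.25$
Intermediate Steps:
$J{\left(s,q \right)} = 792$
$\frac{\left(-506\right) 1143}{J{\left(153,-845 \right)}} = \frac{\left(-506\right) 1143}{792} = \left(-578358\right) \frac{1}{792} = - \frac{2921}{4}$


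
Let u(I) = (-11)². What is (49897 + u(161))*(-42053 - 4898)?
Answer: -2348395118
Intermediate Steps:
u(I) = 121
(49897 + u(161))*(-42053 - 4898) = (49897 + 121)*(-42053 - 4898) = 50018*(-46951) = -2348395118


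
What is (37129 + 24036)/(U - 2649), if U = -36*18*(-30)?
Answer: 61165/16791 ≈ 3.6427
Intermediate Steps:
U = 19440 (U = -648*(-30) = 19440)
(37129 + 24036)/(U - 2649) = (37129 + 24036)/(19440 - 2649) = 61165/16791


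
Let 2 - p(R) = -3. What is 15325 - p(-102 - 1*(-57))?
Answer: 15320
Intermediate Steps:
p(R) = 5 (p(R) = 2 - 1*(-3) = 2 + 3 = 5)
15325 - p(-102 - 1*(-57)) = 15325 - 1*5 = 15325 - 5 = 15320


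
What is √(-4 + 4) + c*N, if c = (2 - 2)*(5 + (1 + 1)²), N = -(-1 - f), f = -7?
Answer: 0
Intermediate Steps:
N = -6 (N = -(-1 - 1*(-7)) = -(-1 + 7) = -1*6 = -6)
c = 0 (c = 0*(5 + 2²) = 0*(5 + 4) = 0*9 = 0)
√(-4 + 4) + c*N = √(-4 + 4) + 0*(-6) = √0 + 0 = 0 + 0 = 0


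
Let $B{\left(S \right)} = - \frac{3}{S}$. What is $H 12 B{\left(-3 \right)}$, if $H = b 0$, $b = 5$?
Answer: $0$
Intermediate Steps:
$H = 0$ ($H = 5 \cdot 0 = 0$)
$H 12 B{\left(-3 \right)} = 0 \cdot 12 \left(- \frac{3}{-3}\right) = 0 \left(\left(-3\right) \left(- \frac{1}{3}\right)\right) = 0 \cdot 1 = 0$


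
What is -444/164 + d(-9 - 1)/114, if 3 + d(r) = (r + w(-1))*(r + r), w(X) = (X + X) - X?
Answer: -3757/4674 ≈ -0.80381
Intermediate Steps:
w(X) = X (w(X) = 2*X - X = X)
d(r) = -3 + 2*r*(-1 + r) (d(r) = -3 + (r - 1)*(r + r) = -3 + (-1 + r)*(2*r) = -3 + 2*r*(-1 + r))
-444/164 + d(-9 - 1)/114 = -444/164 + (-3 - 2*(-9 - 1) + 2*(-9 - 1)²)/114 = -444*1/164 + (-3 - 2*(-10) + 2*(-10)²)*(1/114) = -111/41 + (-3 + 20 + 2*100)*(1/114) = -111/41 + (-3 + 20 + 200)*(1/114) = -111/41 + 217*(1/114) = -111/41 + 217/114 = -3757/4674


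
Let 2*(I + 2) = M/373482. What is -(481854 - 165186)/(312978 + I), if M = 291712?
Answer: -14783724747/14611381036 ≈ -1.0118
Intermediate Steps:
I = -300554/186741 (I = -2 + (291712/373482)/2 = -2 + (291712*(1/373482))/2 = -2 + (½)*(145856/186741) = -2 + 72928/186741 = -300554/186741 ≈ -1.6095)
-(481854 - 165186)/(312978 + I) = -(481854 - 165186)/(312978 - 300554/186741) = -316668/58445524144/186741 = -316668*186741/58445524144 = -1*14783724747/14611381036 = -14783724747/14611381036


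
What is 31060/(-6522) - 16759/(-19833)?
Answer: -28150599/7186157 ≈ -3.9173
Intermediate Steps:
31060/(-6522) - 16759/(-19833) = 31060*(-1/6522) - 16759*(-1/19833) = -15530/3261 + 16759/19833 = -28150599/7186157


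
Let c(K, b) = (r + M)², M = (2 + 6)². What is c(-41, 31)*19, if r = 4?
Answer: 87856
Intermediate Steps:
M = 64 (M = 8² = 64)
c(K, b) = 4624 (c(K, b) = (4 + 64)² = 68² = 4624)
c(-41, 31)*19 = 4624*19 = 87856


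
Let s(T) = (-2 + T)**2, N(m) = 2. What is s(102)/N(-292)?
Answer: 5000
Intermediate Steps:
s(102)/N(-292) = (-2 + 102)**2/2 = 100**2*(1/2) = 10000*(1/2) = 5000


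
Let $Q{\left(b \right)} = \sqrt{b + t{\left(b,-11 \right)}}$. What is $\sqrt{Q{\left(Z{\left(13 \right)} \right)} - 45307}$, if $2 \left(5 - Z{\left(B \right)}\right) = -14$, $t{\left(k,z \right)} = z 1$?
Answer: $3 i \sqrt{5034} \approx 212.85 i$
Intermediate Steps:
$t{\left(k,z \right)} = z$
$Z{\left(B \right)} = 12$ ($Z{\left(B \right)} = 5 - -7 = 5 + 7 = 12$)
$Q{\left(b \right)} = \sqrt{-11 + b}$ ($Q{\left(b \right)} = \sqrt{b - 11} = \sqrt{-11 + b}$)
$\sqrt{Q{\left(Z{\left(13 \right)} \right)} - 45307} = \sqrt{\sqrt{-11 + 12} - 45307} = \sqrt{\sqrt{1} - 45307} = \sqrt{1 - 45307} = \sqrt{-45306} = 3 i \sqrt{5034}$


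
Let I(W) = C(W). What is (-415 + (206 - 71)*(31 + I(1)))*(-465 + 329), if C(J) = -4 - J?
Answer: -420920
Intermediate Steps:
I(W) = -4 - W
(-415 + (206 - 71)*(31 + I(1)))*(-465 + 329) = (-415 + (206 - 71)*(31 + (-4 - 1*1)))*(-465 + 329) = (-415 + 135*(31 + (-4 - 1)))*(-136) = (-415 + 135*(31 - 5))*(-136) = (-415 + 135*26)*(-136) = (-415 + 3510)*(-136) = 3095*(-136) = -420920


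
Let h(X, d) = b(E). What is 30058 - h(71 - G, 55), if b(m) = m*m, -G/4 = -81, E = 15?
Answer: 29833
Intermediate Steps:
G = 324 (G = -4*(-81) = 324)
b(m) = m²
h(X, d) = 225 (h(X, d) = 15² = 225)
30058 - h(71 - G, 55) = 30058 - 1*225 = 30058 - 225 = 29833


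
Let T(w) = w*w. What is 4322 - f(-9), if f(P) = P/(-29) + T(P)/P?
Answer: 125590/29 ≈ 4330.7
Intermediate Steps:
T(w) = w²
f(P) = 28*P/29 (f(P) = P/(-29) + P²/P = P*(-1/29) + P = -P/29 + P = 28*P/29)
4322 - f(-9) = 4322 - 28*(-9)/29 = 4322 - 1*(-252/29) = 4322 + 252/29 = 125590/29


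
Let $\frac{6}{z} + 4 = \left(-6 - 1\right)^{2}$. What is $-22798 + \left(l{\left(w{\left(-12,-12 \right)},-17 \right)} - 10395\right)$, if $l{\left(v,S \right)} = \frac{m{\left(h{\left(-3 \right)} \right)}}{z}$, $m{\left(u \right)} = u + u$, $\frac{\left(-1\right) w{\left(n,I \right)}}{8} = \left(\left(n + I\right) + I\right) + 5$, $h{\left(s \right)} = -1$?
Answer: $-33208$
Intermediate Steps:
$w{\left(n,I \right)} = -40 - 16 I - 8 n$ ($w{\left(n,I \right)} = - 8 \left(\left(\left(n + I\right) + I\right) + 5\right) = - 8 \left(\left(\left(I + n\right) + I\right) + 5\right) = - 8 \left(\left(n + 2 I\right) + 5\right) = - 8 \left(5 + n + 2 I\right) = -40 - 16 I - 8 n$)
$z = \frac{2}{15}$ ($z = \frac{6}{-4 + \left(-6 - 1\right)^{2}} = \frac{6}{-4 + \left(-7\right)^{2}} = \frac{6}{-4 + 49} = \frac{6}{45} = 6 \cdot \frac{1}{45} = \frac{2}{15} \approx 0.13333$)
$m{\left(u \right)} = 2 u$
$l{\left(v,S \right)} = -15$ ($l{\left(v,S \right)} = \frac{2 \left(-1\right)}{\frac{2}{15}} = \left(-2\right) \frac{15}{2} = -15$)
$-22798 + \left(l{\left(w{\left(-12,-12 \right)},-17 \right)} - 10395\right) = -22798 - 10410 = -33208$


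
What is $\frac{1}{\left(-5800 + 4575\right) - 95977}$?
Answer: $- \frac{1}{97202} \approx -1.0288 \cdot 10^{-5}$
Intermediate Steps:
$\frac{1}{\left(-5800 + 4575\right) - 95977} = \frac{1}{-1225 - 95977} = \frac{1}{-97202} = - \frac{1}{97202}$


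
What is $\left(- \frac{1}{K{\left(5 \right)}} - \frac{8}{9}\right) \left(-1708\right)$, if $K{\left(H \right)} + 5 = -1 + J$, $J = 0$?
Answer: $\frac{11102}{9} \approx 1233.6$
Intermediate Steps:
$K{\left(H \right)} = -6$ ($K{\left(H \right)} = -5 + \left(-1 + 0\right) = -5 - 1 = -6$)
$\left(- \frac{1}{K{\left(5 \right)}} - \frac{8}{9}\right) \left(-1708\right) = \left(- \frac{1}{-6} - \frac{8}{9}\right) \left(-1708\right) = \left(\left(-1\right) \left(- \frac{1}{6}\right) - \frac{8}{9}\right) \left(-1708\right) = \left(\frac{1}{6} - \frac{8}{9}\right) \left(-1708\right) = \left(- \frac{13}{18}\right) \left(-1708\right) = \frac{11102}{9}$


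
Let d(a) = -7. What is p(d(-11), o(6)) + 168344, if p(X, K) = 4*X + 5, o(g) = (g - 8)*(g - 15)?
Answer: 168321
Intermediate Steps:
o(g) = (-15 + g)*(-8 + g) (o(g) = (-8 + g)*(-15 + g) = (-15 + g)*(-8 + g))
p(X, K) = 5 + 4*X
p(d(-11), o(6)) + 168344 = (5 + 4*(-7)) + 168344 = (5 - 28) + 168344 = -23 + 168344 = 168321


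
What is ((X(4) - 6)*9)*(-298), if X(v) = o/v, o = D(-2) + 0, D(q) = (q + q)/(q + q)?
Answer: 30843/2 ≈ 15422.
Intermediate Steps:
D(q) = 1 (D(q) = (2*q)/((2*q)) = (2*q)*(1/(2*q)) = 1)
o = 1 (o = 1 + 0 = 1)
X(v) = 1/v
((X(4) - 6)*9)*(-298) = ((1/4 - 6)*9)*(-298) = -23/4*9*(-298) = -207/4*(-298) = 30843/2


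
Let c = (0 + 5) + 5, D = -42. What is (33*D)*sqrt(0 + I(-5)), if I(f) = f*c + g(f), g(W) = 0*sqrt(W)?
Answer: -6930*I*sqrt(2) ≈ -9800.5*I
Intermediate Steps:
g(W) = 0
c = 10 (c = 5 + 5 = 10)
I(f) = 10*f (I(f) = f*10 + 0 = 10*f + 0 = 10*f)
(33*D)*sqrt(0 + I(-5)) = (33*(-42))*sqrt(0 + 10*(-5)) = -1386*sqrt(0 - 50) = -6930*I*sqrt(2)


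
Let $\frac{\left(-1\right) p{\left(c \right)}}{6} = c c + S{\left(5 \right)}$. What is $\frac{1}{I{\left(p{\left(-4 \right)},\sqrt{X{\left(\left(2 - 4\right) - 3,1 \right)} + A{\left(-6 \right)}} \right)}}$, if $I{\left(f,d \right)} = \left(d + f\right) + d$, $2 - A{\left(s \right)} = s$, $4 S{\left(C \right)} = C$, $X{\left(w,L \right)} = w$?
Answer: $- \frac{138}{14267} - \frac{8 \sqrt{3}}{42801} \approx -0.0099964$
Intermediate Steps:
$S{\left(C \right)} = \frac{C}{4}$
$A{\left(s \right)} = 2 - s$
$p{\left(c \right)} = - \frac{15}{2} - 6 c^{2}$ ($p{\left(c \right)} = - 6 \left(c c + \frac{1}{4} \cdot 5\right) = - 6 \left(c^{2} + \frac{5}{4}\right) = - 6 \left(\frac{5}{4} + c^{2}\right) = - \frac{15}{2} - 6 c^{2}$)
$I{\left(f,d \right)} = f + 2 d$
$\frac{1}{I{\left(p{\left(-4 \right)},\sqrt{X{\left(\left(2 - 4\right) - 3,1 \right)} + A{\left(-6 \right)}} \right)}} = \frac{1}{\left(- \frac{15}{2} - 6 \left(-4\right)^{2}\right) + 2 \sqrt{\left(\left(2 - 4\right) - 3\right) + \left(2 - -6\right)}} = \frac{1}{\left(- \frac{15}{2} - 96\right) + 2 \sqrt{\left(-2 - 3\right) + \left(2 + 6\right)}} = \frac{1}{\left(- \frac{15}{2} - 96\right) + 2 \sqrt{-5 + 8}} = \frac{1}{- \frac{207}{2} + 2 \sqrt{3}}$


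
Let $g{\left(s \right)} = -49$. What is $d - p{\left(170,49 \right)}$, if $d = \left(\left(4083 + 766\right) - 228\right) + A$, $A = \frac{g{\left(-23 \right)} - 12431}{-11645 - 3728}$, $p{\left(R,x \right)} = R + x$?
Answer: $\frac{67684426}{15373} \approx 4402.8$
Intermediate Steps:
$A = \frac{12480}{15373}$ ($A = \frac{-49 - 12431}{-11645 - 3728} = - \frac{12480}{-15373} = \left(-12480\right) \left(- \frac{1}{15373}\right) = \frac{12480}{15373} \approx 0.81181$)
$d = \frac{71051113}{15373}$ ($d = \left(\left(4083 + 766\right) - 228\right) + \frac{12480}{15373} = \left(4849 - 228\right) + \frac{12480}{15373} = 4621 + \frac{12480}{15373} = \frac{71051113}{15373} \approx 4621.8$)
$d - p{\left(170,49 \right)} = \frac{71051113}{15373} - \left(170 + 49\right) = \frac{71051113}{15373} - 219 = \frac{67684426}{15373}$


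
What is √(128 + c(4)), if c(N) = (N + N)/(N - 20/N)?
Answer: 2*√30 ≈ 10.954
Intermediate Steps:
c(N) = 2*N/(N - 20/N) (c(N) = (2*N)/(N - 20/N) = 2*N/(N - 20/N))
√(128 + c(4)) = √(128 + 2*4²/(-20 + 4²)) = √(128 + 2*16/(-20 + 16)) = √(128 + 2*16/(-4)) = √(128 + 2*16*(-¼)) = √(128 - 8) = √120 = 2*√30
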